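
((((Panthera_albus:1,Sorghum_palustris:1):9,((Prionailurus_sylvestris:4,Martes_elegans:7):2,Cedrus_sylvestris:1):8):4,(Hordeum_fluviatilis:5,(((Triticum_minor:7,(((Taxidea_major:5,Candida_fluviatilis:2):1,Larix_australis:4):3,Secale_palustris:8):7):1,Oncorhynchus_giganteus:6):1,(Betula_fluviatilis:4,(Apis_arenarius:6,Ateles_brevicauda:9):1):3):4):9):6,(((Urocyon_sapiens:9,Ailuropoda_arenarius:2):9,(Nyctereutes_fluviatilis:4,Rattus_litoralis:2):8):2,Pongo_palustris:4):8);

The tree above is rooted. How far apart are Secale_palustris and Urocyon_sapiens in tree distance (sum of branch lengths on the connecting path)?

The path runs Secale_palustris → … → MRCA → … → Urocyon_sapiens; the MRCA is the root of the tree.
Branch lengths along that path: 8 + 7 + 1 + 1 + 4 + 9 + 6 + 8 + 2 + 9 + 9 = 64.

64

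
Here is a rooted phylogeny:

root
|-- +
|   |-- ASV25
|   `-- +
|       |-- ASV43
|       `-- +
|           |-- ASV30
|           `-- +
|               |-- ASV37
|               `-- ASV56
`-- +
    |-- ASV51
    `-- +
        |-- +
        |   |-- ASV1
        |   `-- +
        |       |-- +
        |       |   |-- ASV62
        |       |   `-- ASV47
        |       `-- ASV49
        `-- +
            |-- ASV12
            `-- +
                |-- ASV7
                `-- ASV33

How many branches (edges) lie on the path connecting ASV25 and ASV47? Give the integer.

8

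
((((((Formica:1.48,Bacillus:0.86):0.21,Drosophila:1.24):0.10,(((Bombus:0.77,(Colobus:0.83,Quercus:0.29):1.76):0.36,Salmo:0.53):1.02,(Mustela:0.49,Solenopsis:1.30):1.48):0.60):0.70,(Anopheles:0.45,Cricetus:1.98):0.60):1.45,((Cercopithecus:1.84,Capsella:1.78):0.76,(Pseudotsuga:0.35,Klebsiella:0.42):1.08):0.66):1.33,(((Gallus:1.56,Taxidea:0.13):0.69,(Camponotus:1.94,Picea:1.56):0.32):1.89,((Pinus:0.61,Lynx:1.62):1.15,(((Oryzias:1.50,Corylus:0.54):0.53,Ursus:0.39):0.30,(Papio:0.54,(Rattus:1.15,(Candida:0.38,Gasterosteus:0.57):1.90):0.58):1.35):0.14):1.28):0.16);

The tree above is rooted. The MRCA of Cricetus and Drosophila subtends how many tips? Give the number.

The MRCA of Cricetus and Drosophila is the node subtending ((((Formica,Bacillus),Drosophila),(((Bombus,(Colobus,Quercus)),Salmo),(Mustela,Solenopsis))),(Anopheles,Cricetus)).
That clade contains 11 terminal taxa: Anopheles, Bacillus, Bombus, Colobus, Cricetus, Drosophila, Formica, Mustela, Quercus, Salmo, Solenopsis.

11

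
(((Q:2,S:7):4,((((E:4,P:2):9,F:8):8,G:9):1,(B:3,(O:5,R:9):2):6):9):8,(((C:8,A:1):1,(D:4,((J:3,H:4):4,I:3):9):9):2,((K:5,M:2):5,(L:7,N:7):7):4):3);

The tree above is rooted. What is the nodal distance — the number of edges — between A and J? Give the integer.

The MRCA of A and J is the node subtending ((C,A),(D,((J,H),I))).
From A up to that node: 2 branches. From J up to the same node: 4 branches. Total: 2 + 4 = 6.

6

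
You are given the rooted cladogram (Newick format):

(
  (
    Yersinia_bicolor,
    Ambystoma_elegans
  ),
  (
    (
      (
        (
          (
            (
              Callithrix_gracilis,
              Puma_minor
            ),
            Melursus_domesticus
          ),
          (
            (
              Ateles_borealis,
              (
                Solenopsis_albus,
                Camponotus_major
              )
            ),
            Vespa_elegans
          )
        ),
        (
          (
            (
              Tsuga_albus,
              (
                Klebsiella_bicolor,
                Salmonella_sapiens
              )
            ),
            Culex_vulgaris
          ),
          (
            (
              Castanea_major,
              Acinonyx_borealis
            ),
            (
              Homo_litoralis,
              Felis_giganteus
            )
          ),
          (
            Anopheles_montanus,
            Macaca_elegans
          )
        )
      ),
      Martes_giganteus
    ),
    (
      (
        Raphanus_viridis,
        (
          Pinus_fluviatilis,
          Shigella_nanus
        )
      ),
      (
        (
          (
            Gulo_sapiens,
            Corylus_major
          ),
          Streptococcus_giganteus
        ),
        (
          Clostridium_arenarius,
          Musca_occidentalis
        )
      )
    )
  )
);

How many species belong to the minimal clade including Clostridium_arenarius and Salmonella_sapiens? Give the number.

The MRCA of Clostridium_arenarius and Salmonella_sapiens is the node subtending ((((((Callithrix_gracilis,Puma_minor),Melursus_domesticus),((Ateles_borealis,(Solenopsis_albus,Camponotus_major)),Vespa_elegans)),(((Tsuga_albus,(Klebsiella_bicolor,Salmonella_sapiens)),Culex_vulgaris),((Castanea_major,Acinonyx_borealis),(Homo_litoralis,Felis_giganteus)),(Anopheles_montanus,Macaca_elegans))),Martes_giganteus),((Raphanus_viridis,(Pinus_fluviatilis,Shigella_nanus)),(((Gulo_sapiens,Corylus_major),Streptococcus_giganteus),(Clostridium_arenarius,Musca_occidentalis)))).
That clade contains 26 terminal taxa: Acinonyx_borealis, Anopheles_montanus, Ateles_borealis, Callithrix_gracilis, Camponotus_major, Castanea_major, Clostridium_arenarius, Corylus_major, Culex_vulgaris, Felis_giganteus, Gulo_sapiens, Homo_litoralis, Klebsiella_bicolor, Macaca_elegans, Martes_giganteus, Melursus_domesticus, Musca_occidentalis, Pinus_fluviatilis, Puma_minor, Raphanus_viridis, Salmonella_sapiens, Shigella_nanus, Solenopsis_albus, Streptococcus_giganteus, Tsuga_albus, Vespa_elegans.

26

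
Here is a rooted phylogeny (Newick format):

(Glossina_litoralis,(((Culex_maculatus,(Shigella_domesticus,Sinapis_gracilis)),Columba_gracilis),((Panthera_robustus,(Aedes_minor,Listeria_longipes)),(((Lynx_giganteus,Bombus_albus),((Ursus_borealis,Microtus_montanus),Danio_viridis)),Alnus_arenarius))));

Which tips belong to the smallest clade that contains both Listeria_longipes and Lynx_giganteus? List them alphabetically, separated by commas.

Tracing Listeria_longipes: it sits inside (Aedes_minor,Listeria_longipes).
Tracing Lynx_giganteus: it sits inside (Lynx_giganteus,Bombus_albus).
The smallest clade enclosing both is ((Panthera_robustus,(Aedes_minor,Listeria_longipes)),(((Lynx_giganteus,Bombus_albus),((Ursus_borealis,Microtus_montanus),Danio_viridis)),Alnus_arenarius)); the answer is its 9 terminal taxa in alphabetical order.

Aedes_minor, Alnus_arenarius, Bombus_albus, Danio_viridis, Listeria_longipes, Lynx_giganteus, Microtus_montanus, Panthera_robustus, Ursus_borealis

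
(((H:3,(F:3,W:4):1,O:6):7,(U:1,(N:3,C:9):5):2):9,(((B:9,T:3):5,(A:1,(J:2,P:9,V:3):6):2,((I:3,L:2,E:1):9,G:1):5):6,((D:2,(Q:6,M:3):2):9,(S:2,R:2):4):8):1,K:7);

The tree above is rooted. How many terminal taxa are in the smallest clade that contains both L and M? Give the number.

15

The MRCA of L and M is the node subtending (((B,T),(A,(J,P,V)),((I,L,E),G)),((D,(Q,M)),(S,R))).
That clade contains 15 terminal taxa: A, B, D, E, G, I, J, L, M, P, Q, R, S, T, V.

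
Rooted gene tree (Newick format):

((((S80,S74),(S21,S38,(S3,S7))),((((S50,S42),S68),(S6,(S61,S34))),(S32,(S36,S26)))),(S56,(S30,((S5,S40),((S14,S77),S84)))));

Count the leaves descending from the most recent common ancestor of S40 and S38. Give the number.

22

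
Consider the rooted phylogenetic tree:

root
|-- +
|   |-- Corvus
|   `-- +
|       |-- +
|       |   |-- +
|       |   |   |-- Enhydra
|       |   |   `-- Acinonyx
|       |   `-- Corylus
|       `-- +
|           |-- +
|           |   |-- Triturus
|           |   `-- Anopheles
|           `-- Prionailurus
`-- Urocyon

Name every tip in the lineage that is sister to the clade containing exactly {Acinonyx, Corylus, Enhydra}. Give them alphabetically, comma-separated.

The clade containing exactly {Acinonyx, Corylus, Enhydra} attaches to the tree at the node subtending (((Enhydra,Acinonyx),Corylus),((Triturus,Anopheles),Prionailurus)).
The other lineage descending from that same node — the sister group — is ((Triturus,Anopheles),Prionailurus); its 3 tips in alphabetical order are the answer.

Anopheles, Prionailurus, Triturus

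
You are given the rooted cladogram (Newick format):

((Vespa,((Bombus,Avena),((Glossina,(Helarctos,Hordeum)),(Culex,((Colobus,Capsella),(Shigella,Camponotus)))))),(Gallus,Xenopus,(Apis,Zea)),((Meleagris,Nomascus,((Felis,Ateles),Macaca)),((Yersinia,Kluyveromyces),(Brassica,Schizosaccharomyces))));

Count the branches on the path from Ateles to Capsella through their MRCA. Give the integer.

12

The MRCA of Ateles and Capsella is the root of the tree.
From Ateles up to that node: 5 branches. From Capsella up to the same node: 7 branches. Total: 5 + 7 = 12.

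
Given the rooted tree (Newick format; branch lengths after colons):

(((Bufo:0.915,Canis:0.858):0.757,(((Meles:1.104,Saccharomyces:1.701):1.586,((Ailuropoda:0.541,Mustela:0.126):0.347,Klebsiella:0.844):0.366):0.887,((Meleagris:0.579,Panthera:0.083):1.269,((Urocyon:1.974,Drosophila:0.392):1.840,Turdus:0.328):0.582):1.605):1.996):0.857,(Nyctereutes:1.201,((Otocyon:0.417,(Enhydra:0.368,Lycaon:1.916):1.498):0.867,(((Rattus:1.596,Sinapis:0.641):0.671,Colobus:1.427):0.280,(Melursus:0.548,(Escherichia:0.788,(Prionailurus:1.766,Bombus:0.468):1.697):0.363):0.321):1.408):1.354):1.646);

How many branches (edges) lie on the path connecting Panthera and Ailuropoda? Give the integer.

7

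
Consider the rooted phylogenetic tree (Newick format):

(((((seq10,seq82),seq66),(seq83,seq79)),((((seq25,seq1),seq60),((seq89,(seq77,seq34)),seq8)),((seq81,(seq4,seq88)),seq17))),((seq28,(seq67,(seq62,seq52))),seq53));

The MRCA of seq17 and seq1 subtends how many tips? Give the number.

11

The MRCA of seq17 and seq1 is the node subtending ((((seq25,seq1),seq60),((seq89,(seq77,seq34)),seq8)),((seq81,(seq4,seq88)),seq17)).
That clade contains 11 terminal taxa: seq1, seq17, seq25, seq34, seq4, seq60, seq77, seq8, seq81, seq88, seq89.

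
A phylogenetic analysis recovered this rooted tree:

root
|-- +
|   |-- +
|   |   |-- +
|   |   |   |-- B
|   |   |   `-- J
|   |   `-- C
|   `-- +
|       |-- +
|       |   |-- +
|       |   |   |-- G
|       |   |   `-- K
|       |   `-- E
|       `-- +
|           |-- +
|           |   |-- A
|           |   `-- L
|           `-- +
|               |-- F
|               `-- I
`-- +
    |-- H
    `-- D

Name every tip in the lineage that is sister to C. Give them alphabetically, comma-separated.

B, J

C attaches to the tree at the node subtending ((B,J),C).
The other lineage descending from that same node — the sister group — is (B,J); its 2 tips in alphabetical order are the answer.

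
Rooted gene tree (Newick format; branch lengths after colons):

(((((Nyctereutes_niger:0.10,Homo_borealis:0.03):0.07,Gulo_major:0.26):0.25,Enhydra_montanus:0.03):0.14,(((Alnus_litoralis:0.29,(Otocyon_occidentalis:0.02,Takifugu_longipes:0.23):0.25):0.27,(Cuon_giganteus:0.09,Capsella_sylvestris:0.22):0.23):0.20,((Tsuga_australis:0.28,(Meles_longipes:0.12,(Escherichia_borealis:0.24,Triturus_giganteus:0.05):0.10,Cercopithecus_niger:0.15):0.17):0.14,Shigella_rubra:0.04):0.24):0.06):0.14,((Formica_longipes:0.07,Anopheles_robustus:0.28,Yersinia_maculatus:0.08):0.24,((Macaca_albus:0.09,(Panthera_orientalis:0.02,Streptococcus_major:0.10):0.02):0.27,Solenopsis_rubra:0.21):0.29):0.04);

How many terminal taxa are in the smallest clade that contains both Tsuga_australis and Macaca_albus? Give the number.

The MRCA of Tsuga_australis and Macaca_albus is the root, so the clade is the entire tree.
That clade contains 22 terminal taxa: Alnus_litoralis, Anopheles_robustus, Capsella_sylvestris, Cercopithecus_niger, Cuon_giganteus, Enhydra_montanus, Escherichia_borealis, Formica_longipes, Gulo_major, Homo_borealis, Macaca_albus, Meles_longipes, Nyctereutes_niger, Otocyon_occidentalis, Panthera_orientalis, Shigella_rubra, Solenopsis_rubra, Streptococcus_major, Takifugu_longipes, Triturus_giganteus, Tsuga_australis, Yersinia_maculatus.

22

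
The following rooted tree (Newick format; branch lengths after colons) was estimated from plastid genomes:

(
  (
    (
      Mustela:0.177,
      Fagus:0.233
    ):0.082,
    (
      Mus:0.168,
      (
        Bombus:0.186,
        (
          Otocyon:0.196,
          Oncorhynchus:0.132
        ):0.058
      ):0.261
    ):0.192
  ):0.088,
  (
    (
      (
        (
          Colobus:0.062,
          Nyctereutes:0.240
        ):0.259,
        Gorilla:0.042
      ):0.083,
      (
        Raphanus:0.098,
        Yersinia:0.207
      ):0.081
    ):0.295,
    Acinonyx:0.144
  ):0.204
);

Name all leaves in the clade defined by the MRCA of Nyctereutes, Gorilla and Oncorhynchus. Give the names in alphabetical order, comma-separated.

Acinonyx, Bombus, Colobus, Fagus, Gorilla, Mus, Mustela, Nyctereutes, Oncorhynchus, Otocyon, Raphanus, Yersinia

Tracing Nyctereutes: it sits inside (Colobus,Nyctereutes).
Tracing Gorilla: it sits inside ((Colobus,Nyctereutes),Gorilla).
Tracing Oncorhynchus: it sits inside (Otocyon,Oncorhynchus).
The smallest clade enclosing all 3 is the whole tree (their MRCA is the root), so the answer is all 12 tips in alphabetical order.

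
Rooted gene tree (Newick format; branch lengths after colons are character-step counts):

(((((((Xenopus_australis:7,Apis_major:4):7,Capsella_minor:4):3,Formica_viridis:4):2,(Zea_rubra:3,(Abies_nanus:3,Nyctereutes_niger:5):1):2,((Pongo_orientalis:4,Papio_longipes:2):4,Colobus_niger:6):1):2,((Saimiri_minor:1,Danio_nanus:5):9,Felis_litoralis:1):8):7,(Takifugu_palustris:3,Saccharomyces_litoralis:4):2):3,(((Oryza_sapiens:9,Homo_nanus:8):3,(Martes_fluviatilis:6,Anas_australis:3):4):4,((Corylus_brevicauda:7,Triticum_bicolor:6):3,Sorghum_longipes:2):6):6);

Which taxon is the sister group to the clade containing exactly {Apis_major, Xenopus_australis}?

Capsella_minor

The clade containing exactly {Apis_major, Xenopus_australis} attaches to the tree at the node subtending ((Xenopus_australis,Apis_major),Capsella_minor).
The other lineage descending from that same node — the sister group — is the single tip Capsella_minor.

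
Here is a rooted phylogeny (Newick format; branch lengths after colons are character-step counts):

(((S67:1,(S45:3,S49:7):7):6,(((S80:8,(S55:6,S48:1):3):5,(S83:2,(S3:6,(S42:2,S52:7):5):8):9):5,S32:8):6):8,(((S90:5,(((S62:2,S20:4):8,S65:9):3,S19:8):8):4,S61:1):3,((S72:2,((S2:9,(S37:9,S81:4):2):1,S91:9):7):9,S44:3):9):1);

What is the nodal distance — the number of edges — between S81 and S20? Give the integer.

12

The MRCA of S81 and S20 is the node subtending (((S90,(((S62,S20),S65),S19)),S61),((S72,((S2,(S37,S81)),S91)),S44)).
From S81 up to that node: 6 branches. From S20 up to the same node: 6 branches. Total: 6 + 6 = 12.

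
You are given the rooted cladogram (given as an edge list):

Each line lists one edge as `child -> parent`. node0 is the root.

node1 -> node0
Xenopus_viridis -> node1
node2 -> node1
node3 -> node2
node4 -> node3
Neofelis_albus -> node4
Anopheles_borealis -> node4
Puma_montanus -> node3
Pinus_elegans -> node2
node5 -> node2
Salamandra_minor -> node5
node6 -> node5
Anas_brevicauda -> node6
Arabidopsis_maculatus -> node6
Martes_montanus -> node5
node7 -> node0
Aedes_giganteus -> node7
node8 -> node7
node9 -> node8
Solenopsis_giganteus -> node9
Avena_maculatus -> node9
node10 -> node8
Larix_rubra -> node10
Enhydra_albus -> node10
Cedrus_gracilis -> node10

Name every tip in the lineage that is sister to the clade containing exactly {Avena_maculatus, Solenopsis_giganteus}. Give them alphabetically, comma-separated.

The clade containing exactly {Avena_maculatus, Solenopsis_giganteus} attaches to the tree at the node subtending ((Solenopsis_giganteus,Avena_maculatus),(Larix_rubra,Enhydra_albus,Cedrus_gracilis)).
The other lineage descending from that same node — the sister group — is (Larix_rubra,Enhydra_albus,Cedrus_gracilis); its 3 tips in alphabetical order are the answer.

Cedrus_gracilis, Enhydra_albus, Larix_rubra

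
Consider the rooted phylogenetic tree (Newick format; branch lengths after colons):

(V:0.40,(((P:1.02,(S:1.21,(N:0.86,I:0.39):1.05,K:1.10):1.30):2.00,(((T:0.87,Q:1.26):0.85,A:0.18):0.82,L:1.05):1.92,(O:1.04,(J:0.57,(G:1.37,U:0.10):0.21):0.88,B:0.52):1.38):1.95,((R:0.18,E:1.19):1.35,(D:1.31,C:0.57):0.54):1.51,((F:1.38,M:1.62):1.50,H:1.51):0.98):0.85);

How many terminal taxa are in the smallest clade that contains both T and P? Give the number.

The MRCA of T and P is the node subtending ((P,(S,(N,I),K)),(((T,Q),A),L),(O,(J,(G,U)),B)).
That clade contains 14 terminal taxa: A, B, G, I, J, K, L, N, O, P, Q, S, T, U.

14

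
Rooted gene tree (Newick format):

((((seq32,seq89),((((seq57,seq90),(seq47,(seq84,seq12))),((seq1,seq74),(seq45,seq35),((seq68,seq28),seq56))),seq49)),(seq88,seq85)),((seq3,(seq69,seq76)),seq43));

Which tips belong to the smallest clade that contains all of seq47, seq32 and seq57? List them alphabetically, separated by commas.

Tracing seq47: it sits inside (seq47,(seq84,seq12)).
Tracing seq32: it sits inside (seq32,seq89).
Tracing seq57: it sits inside (seq57,seq90).
The smallest clade enclosing all 3 is ((seq32,seq89),((((seq57,seq90),(seq47,(seq84,seq12))),((seq1,seq74),(seq45,seq35),((seq68,seq28),seq56))),seq49)); the answer is its 15 terminal taxa in alphabetical order.

seq1, seq12, seq28, seq32, seq35, seq45, seq47, seq49, seq56, seq57, seq68, seq74, seq84, seq89, seq90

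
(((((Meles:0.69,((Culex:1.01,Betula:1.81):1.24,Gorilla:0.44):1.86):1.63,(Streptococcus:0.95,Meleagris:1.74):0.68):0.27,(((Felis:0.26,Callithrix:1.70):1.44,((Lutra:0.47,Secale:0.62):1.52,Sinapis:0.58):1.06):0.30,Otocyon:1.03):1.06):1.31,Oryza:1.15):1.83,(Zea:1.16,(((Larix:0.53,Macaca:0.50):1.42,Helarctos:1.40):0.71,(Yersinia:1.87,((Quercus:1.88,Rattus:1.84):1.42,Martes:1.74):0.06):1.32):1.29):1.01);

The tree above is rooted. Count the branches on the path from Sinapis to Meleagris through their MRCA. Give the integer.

The MRCA of Sinapis and Meleagris is the node subtending (((Meles,((Culex,Betula),Gorilla)),(Streptococcus,Meleagris)),(((Felis,Callithrix),((Lutra,Secale),Sinapis)),Otocyon)).
From Sinapis up to that node: 4 branches. From Meleagris up to the same node: 3 branches. Total: 4 + 3 = 7.

7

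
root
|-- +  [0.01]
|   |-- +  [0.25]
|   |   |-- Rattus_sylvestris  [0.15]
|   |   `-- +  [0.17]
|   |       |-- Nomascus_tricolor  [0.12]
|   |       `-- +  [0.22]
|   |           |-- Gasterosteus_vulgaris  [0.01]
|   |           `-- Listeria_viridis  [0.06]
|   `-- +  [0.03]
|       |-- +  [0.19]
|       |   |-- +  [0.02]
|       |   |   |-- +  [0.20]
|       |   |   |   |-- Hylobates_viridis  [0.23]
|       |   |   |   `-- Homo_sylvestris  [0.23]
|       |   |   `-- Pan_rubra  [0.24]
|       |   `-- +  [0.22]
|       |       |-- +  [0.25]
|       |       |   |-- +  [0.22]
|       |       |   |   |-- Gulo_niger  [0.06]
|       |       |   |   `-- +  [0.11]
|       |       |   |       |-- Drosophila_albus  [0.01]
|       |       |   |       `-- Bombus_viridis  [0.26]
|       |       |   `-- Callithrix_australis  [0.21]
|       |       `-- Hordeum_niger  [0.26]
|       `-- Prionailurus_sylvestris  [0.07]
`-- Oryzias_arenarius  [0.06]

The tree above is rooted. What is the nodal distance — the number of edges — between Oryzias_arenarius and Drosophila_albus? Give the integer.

9

The MRCA of Oryzias_arenarius and Drosophila_albus is the root of the tree.
From Oryzias_arenarius up to that node: 1 branch. From Drosophila_albus up to the same node: 8 branches. Total: 1 + 8 = 9.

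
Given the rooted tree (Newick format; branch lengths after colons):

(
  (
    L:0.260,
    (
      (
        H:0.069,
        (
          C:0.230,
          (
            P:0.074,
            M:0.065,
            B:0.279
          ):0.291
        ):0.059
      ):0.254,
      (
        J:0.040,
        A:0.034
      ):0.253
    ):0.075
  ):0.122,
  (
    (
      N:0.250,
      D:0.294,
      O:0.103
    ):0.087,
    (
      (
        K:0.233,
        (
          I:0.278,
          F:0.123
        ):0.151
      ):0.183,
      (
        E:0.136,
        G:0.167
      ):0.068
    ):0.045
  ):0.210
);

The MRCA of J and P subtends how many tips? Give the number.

7

The MRCA of J and P is the node subtending ((H,(C,(P,M,B))),(J,A)).
That clade contains 7 terminal taxa: A, B, C, H, J, M, P.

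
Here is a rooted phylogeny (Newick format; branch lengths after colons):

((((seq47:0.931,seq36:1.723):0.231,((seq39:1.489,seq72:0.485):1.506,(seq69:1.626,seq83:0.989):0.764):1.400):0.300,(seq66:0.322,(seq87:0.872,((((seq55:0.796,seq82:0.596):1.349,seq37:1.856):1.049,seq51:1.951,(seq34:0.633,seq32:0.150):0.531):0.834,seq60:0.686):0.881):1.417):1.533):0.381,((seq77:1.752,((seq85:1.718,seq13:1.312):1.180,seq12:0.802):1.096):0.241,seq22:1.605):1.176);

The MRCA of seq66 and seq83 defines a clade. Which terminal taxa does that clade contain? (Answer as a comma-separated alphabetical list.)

Tracing seq66: it sits inside (seq66,(seq87,((((seq55,seq82),seq37),seq51,(seq34,seq32)),seq60))).
Tracing seq83: it sits inside (seq69,seq83).
The smallest clade enclosing both is (((seq47,seq36),((seq39,seq72),(seq69,seq83))),(seq66,(seq87,((((seq55,seq82),seq37),seq51,(seq34,seq32)),seq60)))); the answer is its 15 terminal taxa in alphabetical order.

seq32, seq34, seq36, seq37, seq39, seq47, seq51, seq55, seq60, seq66, seq69, seq72, seq82, seq83, seq87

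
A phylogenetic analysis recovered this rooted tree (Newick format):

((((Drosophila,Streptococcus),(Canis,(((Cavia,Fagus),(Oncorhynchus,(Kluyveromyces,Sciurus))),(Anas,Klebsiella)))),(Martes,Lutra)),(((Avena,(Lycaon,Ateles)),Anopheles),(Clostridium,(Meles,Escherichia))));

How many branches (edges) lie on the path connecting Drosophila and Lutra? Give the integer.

5

The MRCA of Drosophila and Lutra is the node subtending (((Drosophila,Streptococcus),(Canis,(((Cavia,Fagus),(Oncorhynchus,(Kluyveromyces,Sciurus))),(Anas,Klebsiella)))),(Martes,Lutra)).
From Drosophila up to that node: 3 branches. From Lutra up to the same node: 2 branches. Total: 3 + 2 = 5.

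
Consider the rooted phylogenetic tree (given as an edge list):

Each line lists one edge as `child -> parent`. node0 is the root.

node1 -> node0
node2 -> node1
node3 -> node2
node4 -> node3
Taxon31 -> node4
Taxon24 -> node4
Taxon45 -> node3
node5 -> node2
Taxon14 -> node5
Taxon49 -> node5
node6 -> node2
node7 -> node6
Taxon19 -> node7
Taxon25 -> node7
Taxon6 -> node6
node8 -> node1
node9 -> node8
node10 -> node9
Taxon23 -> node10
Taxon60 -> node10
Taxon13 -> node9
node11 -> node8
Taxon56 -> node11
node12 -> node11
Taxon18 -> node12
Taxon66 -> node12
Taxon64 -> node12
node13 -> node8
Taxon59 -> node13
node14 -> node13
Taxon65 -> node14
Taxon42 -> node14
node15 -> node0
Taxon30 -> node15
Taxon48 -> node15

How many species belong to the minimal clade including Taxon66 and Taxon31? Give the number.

The MRCA of Taxon66 and Taxon31 is the node subtending ((((Taxon31,Taxon24),Taxon45),(Taxon14,Taxon49),((Taxon19,Taxon25),Taxon6)),(((Taxon23,Taxon60),Taxon13),(Taxon56,(Taxon18,Taxon66,Taxon64)),(Taxon59,(Taxon65,Taxon42)))).
That clade contains 18 terminal taxa: Taxon13, Taxon14, Taxon18, Taxon19, Taxon23, Taxon24, Taxon25, Taxon31, Taxon42, Taxon45, Taxon49, Taxon56, Taxon59, Taxon6, Taxon60, Taxon64, Taxon65, Taxon66.

18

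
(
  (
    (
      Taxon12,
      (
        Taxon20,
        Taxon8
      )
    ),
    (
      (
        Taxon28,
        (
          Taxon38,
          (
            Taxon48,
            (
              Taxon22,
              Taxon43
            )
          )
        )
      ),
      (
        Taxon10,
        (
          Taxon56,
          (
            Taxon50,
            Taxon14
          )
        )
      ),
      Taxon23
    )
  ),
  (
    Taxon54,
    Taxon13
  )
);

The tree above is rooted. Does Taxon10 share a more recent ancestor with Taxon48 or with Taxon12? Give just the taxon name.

The MRCA of Taxon10 and Taxon48 subtends ((Taxon28,(Taxon38,(Taxon48,(Taxon22,Taxon43)))),(Taxon10,(Taxon56,(Taxon50,Taxon14))),Taxon23) (10 taxa).
The MRCA of Taxon10 and Taxon12 subtends ((Taxon12,(Taxon20,Taxon8)),((Taxon28,(Taxon38,(Taxon48,(Taxon22,Taxon43)))),(Taxon10,(Taxon56,(Taxon50,Taxon14))),Taxon23)) (13 taxa).
The first is nested inside the second, so Taxon10 shares a more recent common ancestor with Taxon48.

Taxon48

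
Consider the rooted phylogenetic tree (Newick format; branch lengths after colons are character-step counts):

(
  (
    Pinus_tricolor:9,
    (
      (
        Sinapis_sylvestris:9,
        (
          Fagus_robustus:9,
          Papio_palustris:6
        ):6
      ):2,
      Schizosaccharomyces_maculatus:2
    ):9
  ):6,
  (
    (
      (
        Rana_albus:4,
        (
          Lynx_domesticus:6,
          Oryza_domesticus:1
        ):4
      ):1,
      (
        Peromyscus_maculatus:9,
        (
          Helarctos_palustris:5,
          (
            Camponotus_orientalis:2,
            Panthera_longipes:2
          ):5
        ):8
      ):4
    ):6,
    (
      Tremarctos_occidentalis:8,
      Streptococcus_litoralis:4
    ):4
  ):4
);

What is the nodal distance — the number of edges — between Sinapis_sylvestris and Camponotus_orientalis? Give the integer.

The MRCA of Sinapis_sylvestris and Camponotus_orientalis is the root of the tree.
From Sinapis_sylvestris up to that node: 4 branches. From Camponotus_orientalis up to the same node: 6 branches. Total: 4 + 6 = 10.

10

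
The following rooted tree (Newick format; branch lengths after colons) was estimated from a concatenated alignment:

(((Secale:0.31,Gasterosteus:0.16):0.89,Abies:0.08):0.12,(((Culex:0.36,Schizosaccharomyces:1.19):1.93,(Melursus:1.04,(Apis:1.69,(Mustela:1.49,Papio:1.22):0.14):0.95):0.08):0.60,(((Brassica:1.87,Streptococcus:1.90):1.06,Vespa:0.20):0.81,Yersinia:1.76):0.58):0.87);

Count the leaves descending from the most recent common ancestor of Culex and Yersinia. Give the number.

10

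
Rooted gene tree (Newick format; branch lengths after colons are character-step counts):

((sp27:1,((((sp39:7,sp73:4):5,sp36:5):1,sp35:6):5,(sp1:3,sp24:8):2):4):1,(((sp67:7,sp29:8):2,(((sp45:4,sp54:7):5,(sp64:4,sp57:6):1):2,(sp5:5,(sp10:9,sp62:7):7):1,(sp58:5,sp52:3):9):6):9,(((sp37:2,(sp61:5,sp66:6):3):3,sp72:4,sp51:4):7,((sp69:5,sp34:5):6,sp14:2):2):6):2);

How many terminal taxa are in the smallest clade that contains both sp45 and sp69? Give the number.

19

The MRCA of sp45 and sp69 is the node subtending (((sp67,sp29),(((sp45,sp54),(sp64,sp57)),(sp5,(sp10,sp62)),(sp58,sp52))),(((sp37,(sp61,sp66)),sp72,sp51),((sp69,sp34),sp14))).
That clade contains 19 terminal taxa: sp10, sp14, sp29, sp34, sp37, sp45, sp5, sp51, sp52, sp54, sp57, sp58, sp61, sp62, sp64, sp66, sp67, sp69, sp72.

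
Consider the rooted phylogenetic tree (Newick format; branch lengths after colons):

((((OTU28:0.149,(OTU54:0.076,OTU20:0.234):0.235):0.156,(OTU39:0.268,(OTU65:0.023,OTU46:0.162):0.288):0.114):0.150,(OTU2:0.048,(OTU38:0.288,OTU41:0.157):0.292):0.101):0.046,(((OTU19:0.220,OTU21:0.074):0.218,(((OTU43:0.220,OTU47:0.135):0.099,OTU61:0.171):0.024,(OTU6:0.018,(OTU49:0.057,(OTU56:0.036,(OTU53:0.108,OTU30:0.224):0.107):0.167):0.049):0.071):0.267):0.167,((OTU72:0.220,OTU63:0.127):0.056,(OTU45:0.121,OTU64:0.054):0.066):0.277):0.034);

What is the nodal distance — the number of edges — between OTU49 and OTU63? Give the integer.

8

The MRCA of OTU49 and OTU63 is the node subtending (((OTU19,OTU21),(((OTU43,OTU47),OTU61),(OTU6,(OTU49,(OTU56,(OTU53,OTU30)))))),((OTU72,OTU63),(OTU45,OTU64))).
From OTU49 up to that node: 5 branches. From OTU63 up to the same node: 3 branches. Total: 5 + 3 = 8.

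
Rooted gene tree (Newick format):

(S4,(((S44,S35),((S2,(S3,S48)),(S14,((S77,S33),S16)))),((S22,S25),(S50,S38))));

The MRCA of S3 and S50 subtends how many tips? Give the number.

The MRCA of S3 and S50 is the node subtending (((S44,S35),((S2,(S3,S48)),(S14,((S77,S33),S16)))),((S22,S25),(S50,S38))).
That clade contains 13 terminal taxa: S14, S16, S2, S22, S25, S3, S33, S35, S38, S44, S48, S50, S77.

13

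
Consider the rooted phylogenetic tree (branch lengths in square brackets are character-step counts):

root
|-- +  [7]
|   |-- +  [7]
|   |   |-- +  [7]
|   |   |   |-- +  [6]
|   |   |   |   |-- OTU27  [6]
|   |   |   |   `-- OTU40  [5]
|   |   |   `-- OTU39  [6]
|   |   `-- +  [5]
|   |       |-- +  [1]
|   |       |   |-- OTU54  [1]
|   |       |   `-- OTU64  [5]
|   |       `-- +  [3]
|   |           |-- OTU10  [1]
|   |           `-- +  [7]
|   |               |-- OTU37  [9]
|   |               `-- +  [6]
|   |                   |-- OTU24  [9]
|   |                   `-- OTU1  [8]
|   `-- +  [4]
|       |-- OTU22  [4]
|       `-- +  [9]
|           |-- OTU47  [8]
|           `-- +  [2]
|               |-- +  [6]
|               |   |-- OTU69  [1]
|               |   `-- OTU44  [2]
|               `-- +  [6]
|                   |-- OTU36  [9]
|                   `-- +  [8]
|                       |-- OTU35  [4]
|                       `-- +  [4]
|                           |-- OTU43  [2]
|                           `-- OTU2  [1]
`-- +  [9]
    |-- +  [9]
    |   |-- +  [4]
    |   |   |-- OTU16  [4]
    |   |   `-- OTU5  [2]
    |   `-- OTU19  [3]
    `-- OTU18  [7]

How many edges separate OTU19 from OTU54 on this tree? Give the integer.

8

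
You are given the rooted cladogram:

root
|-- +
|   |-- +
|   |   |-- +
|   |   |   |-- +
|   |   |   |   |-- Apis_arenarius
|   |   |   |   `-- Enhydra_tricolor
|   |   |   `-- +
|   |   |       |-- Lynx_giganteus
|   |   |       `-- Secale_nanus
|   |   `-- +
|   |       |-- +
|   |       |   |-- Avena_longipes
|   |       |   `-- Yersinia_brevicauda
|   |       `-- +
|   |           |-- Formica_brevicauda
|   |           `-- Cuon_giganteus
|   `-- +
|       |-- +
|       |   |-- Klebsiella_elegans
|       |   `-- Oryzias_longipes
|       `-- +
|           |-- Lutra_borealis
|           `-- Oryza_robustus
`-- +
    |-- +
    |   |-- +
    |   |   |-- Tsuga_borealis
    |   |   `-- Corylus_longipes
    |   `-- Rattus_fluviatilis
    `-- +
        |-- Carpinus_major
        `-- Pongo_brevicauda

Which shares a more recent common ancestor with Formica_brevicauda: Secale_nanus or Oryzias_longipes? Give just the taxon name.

Secale_nanus

The MRCA of Formica_brevicauda and Secale_nanus subtends (((Apis_arenarius,Enhydra_tricolor),(Lynx_giganteus,Secale_nanus)),((Avena_longipes,Yersinia_brevicauda),(Formica_brevicauda,Cuon_giganteus))) (8 taxa).
The MRCA of Formica_brevicauda and Oryzias_longipes subtends ((((Apis_arenarius,Enhydra_tricolor),(Lynx_giganteus,Secale_nanus)),((Avena_longipes,Yersinia_brevicauda),(Formica_brevicauda,Cuon_giganteus))),((Klebsiella_elegans,Oryzias_longipes),(Lutra_borealis,Oryza_robustus))) (12 taxa).
The first is nested inside the second, so Formica_brevicauda shares a more recent common ancestor with Secale_nanus.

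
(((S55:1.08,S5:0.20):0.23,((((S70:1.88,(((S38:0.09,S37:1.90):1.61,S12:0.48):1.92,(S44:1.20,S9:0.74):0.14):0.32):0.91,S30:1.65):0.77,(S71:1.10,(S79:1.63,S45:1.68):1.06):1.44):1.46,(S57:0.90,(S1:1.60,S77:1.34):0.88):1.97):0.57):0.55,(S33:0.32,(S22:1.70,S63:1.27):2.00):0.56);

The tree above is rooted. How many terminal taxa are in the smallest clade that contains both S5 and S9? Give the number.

The MRCA of S5 and S9 is the node subtending ((S55,S5),((((S70,(((S38,S37),S12),(S44,S9))),S30),(S71,(S79,S45))),(S57,(S1,S77)))).
That clade contains 15 terminal taxa: S1, S12, S30, S37, S38, S44, S45, S5, S55, S57, S70, S71, S77, S79, S9.

15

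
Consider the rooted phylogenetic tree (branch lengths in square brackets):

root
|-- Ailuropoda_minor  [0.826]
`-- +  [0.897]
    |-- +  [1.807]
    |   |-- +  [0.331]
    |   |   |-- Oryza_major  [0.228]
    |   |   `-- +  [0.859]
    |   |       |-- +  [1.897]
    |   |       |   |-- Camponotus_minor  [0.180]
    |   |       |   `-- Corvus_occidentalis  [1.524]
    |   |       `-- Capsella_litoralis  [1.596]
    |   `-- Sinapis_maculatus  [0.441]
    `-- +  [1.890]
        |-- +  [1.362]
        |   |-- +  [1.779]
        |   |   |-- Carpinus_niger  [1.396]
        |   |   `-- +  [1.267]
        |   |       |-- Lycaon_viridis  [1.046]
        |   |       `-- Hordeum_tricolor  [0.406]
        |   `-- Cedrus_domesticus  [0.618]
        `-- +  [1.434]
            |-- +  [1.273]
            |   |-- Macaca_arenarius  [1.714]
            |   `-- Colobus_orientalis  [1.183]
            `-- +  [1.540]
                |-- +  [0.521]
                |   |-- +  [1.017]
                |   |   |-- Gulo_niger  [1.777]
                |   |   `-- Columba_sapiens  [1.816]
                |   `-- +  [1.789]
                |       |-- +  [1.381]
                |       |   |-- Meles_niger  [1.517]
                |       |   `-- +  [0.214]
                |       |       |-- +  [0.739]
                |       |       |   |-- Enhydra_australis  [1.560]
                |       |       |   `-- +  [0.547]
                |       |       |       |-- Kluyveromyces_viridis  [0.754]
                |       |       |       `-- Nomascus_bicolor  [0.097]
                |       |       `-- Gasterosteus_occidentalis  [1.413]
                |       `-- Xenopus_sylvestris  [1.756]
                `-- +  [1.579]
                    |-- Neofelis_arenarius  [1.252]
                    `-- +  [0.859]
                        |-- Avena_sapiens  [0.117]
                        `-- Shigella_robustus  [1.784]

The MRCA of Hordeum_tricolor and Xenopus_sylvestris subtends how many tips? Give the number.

The MRCA of Hordeum_tricolor and Xenopus_sylvestris is the node subtending (((Carpinus_niger,(Lycaon_viridis,Hordeum_tricolor)),Cedrus_domesticus),((Macaca_arenarius,Colobus_orientalis),(((Gulo_niger,Columba_sapiens),((Meles_niger,((Enhydra_australis,(Kluyveromyces_viridis,Nomascus_bicolor)),Gasterosteus_occidentalis)),Xenopus_sylvestris)),(Neofelis_arenarius,(Avena_sapiens,Shigella_robustus))))).
That clade contains 17 terminal taxa: Avena_sapiens, Carpinus_niger, Cedrus_domesticus, Colobus_orientalis, Columba_sapiens, Enhydra_australis, Gasterosteus_occidentalis, Gulo_niger, Hordeum_tricolor, Kluyveromyces_viridis, Lycaon_viridis, Macaca_arenarius, Meles_niger, Neofelis_arenarius, Nomascus_bicolor, Shigella_robustus, Xenopus_sylvestris.

17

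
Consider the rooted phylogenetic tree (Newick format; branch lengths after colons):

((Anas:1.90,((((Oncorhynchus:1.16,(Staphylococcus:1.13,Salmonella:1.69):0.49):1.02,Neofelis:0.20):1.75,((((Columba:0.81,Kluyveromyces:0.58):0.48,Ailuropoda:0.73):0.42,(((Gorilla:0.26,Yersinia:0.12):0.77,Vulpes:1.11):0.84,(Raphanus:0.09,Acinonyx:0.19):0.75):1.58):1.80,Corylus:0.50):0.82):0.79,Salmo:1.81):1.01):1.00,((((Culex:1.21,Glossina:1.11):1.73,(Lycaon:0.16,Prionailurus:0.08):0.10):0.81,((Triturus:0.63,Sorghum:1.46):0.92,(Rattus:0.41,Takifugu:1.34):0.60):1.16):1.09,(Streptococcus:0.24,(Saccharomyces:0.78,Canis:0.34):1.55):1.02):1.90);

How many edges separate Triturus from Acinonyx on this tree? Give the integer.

13

The MRCA of Triturus and Acinonyx is the root of the tree.
From Triturus up to that node: 5 branches. From Acinonyx up to the same node: 8 branches. Total: 5 + 8 = 13.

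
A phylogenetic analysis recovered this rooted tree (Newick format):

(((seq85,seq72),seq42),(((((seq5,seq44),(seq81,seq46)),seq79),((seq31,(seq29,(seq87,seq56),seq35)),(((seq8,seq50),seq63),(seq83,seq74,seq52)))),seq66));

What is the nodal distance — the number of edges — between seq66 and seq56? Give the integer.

The MRCA of seq66 and seq56 is the node subtending (((((seq5,seq44),(seq81,seq46)),seq79),((seq31,(seq29,(seq87,seq56),seq35)),(((seq8,seq50),seq63),(seq83,seq74,seq52)))),seq66).
From seq66 up to that node: 1 branch. From seq56 up to the same node: 6 branches. Total: 1 + 6 = 7.

7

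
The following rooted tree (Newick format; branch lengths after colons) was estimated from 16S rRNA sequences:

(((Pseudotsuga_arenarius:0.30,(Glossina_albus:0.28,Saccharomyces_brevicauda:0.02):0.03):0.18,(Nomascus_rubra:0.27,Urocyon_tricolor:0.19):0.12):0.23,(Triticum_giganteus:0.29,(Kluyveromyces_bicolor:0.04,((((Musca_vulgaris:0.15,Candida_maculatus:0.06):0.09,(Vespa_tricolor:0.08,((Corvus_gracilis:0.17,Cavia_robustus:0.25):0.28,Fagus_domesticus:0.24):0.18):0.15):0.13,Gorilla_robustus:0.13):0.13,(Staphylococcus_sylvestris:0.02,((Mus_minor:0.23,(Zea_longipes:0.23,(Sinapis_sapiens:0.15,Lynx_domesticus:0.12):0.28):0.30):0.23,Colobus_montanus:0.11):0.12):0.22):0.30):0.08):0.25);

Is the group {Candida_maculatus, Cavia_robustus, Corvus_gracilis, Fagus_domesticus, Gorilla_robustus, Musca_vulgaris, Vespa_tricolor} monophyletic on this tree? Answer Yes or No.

The most recent common ancestor of these taxa subtends (((Musca_vulgaris,Candida_maculatus),(Vespa_tricolor,((Corvus_gracilis,Cavia_robustus),Fagus_domesticus))),Gorilla_robustus).
That clade has exactly 7 tips — every listed taxon and nothing else — so the group is monophyletic.

Yes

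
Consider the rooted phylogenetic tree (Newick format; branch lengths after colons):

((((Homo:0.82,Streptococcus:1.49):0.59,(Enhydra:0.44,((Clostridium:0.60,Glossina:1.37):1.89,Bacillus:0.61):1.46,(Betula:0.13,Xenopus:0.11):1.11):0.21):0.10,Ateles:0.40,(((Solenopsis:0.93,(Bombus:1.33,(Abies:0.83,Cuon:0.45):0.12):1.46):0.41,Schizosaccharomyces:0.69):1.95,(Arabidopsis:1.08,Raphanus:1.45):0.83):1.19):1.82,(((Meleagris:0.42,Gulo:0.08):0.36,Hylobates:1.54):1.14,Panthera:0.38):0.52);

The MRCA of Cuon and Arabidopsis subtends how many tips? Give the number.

The MRCA of Cuon and Arabidopsis is the node subtending (((Solenopsis,(Bombus,(Abies,Cuon))),Schizosaccharomyces),(Arabidopsis,Raphanus)).
That clade contains 7 terminal taxa: Abies, Arabidopsis, Bombus, Cuon, Raphanus, Schizosaccharomyces, Solenopsis.

7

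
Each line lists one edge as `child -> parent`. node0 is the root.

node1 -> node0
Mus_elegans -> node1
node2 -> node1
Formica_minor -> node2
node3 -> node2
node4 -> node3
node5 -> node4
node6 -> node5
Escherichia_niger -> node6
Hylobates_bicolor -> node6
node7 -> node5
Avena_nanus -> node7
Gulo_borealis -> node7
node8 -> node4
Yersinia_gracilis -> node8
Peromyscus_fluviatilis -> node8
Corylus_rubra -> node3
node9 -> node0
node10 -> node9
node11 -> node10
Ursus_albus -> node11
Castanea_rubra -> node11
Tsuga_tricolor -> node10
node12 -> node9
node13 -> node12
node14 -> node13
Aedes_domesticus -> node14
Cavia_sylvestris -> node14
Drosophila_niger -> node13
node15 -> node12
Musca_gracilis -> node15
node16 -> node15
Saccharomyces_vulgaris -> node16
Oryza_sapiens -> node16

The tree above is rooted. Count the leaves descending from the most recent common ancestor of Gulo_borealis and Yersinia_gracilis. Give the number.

The MRCA of Gulo_borealis and Yersinia_gracilis is the node subtending (((Escherichia_niger,Hylobates_bicolor),(Avena_nanus,Gulo_borealis)),(Yersinia_gracilis,Peromyscus_fluviatilis)).
That clade contains 6 terminal taxa: Avena_nanus, Escherichia_niger, Gulo_borealis, Hylobates_bicolor, Peromyscus_fluviatilis, Yersinia_gracilis.

6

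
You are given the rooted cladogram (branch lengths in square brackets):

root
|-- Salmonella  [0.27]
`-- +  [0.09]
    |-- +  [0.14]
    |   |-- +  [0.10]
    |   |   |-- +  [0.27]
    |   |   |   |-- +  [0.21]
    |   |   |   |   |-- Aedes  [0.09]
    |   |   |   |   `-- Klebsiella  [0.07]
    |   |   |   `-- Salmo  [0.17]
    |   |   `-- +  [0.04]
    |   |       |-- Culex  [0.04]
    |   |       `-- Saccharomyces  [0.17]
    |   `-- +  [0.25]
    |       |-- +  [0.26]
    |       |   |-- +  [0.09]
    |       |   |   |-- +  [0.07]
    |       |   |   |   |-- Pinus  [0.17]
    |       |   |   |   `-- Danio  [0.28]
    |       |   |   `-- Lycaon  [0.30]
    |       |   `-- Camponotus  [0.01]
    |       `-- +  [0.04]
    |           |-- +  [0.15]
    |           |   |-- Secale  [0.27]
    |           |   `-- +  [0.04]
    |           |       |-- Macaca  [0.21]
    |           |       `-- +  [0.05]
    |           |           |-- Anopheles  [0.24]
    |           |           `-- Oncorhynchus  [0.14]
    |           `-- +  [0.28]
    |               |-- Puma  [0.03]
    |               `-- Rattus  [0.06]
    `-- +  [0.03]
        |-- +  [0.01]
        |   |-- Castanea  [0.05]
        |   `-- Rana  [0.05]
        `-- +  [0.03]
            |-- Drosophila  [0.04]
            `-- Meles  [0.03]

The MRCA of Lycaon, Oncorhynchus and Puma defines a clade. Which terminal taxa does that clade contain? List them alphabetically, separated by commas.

Anopheles, Camponotus, Danio, Lycaon, Macaca, Oncorhynchus, Pinus, Puma, Rattus, Secale

Tracing Lycaon: it sits inside ((Pinus,Danio),Lycaon).
Tracing Oncorhynchus: it sits inside (Anopheles,Oncorhynchus).
Tracing Puma: it sits inside (Puma,Rattus).
The smallest clade enclosing all 3 is ((((Pinus,Danio),Lycaon),Camponotus),((Secale,(Macaca,(Anopheles,Oncorhynchus))),(Puma,Rattus))); the answer is its 10 terminal taxa in alphabetical order.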